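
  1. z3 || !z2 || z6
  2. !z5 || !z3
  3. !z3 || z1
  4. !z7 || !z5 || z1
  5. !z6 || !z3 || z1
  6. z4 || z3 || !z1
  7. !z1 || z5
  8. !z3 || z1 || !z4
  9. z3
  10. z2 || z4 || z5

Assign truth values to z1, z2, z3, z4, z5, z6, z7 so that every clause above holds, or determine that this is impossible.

The clause (z3) is unit, so z3 = true.
The clause (!z5) is unit, so z5 = false.
The clause (z1) is unit, so z1 = true.
That conflicts with the unit clause (!z1).

UNSATISFIABLE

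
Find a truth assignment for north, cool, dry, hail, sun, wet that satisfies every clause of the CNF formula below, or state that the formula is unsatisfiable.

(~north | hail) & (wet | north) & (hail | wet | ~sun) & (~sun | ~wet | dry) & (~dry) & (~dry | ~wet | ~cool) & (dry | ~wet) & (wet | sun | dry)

north ↦ 1, cool ↦ 1, dry ↦ 0, hail ↦ 1, sun ↦ 1, wet ↦ 0

Unit clause (~dry) forces dry = 0.
Unit clause (~wet) forces wet = 0.
Unit clause (north) forces north = 1.
Unit clause (hail) forces hail = 1.
Unit clause (sun) forces sun = 1.
No clause remains; cool is free.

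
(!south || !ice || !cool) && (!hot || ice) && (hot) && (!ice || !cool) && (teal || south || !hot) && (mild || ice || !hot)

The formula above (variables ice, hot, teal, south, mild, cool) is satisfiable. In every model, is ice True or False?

True

Suppose ice = false.
Unit clause (!hot) forces hot = false.
That conflicts with the unit clause (hot).
So every satisfying assignment has ice = True.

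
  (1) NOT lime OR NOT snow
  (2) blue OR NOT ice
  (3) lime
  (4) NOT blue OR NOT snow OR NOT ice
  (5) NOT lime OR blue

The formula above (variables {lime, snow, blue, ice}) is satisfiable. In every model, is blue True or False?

Suppose blue = false.
(NOT ice) alone gives ice = false.
(lime) alone gives lime = true.
Now (NOT lime) is unsatisfied and unit — conflict.
So every satisfying assignment has blue = True.

True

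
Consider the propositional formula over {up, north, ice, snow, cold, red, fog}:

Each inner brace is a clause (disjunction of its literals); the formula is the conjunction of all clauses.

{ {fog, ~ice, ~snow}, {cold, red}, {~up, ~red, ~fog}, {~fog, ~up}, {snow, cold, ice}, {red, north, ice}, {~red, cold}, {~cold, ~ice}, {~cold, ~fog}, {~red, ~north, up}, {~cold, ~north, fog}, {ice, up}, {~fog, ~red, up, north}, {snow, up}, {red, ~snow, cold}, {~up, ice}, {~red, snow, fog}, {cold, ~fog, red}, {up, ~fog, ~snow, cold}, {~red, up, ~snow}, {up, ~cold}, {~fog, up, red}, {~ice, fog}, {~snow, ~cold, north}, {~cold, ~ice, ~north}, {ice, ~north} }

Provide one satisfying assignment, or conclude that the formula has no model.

UNSATISFIABLE

Branch on cold: set cold = 1.
The clause (~ice) is unit, so ice = 0.
The clause (~fog) is unit, so fog = 0.
The clause (~north) is unit, so north = 0.
The clause (red) is unit, so red = 1.
The clause (up) is unit, so up = 1.
That conflicts with the unit clause (~up).
Backtrack on cold: now try cold = 0.
The clause (red) is unit, so red = 1.
That conflicts with the unit clause (~red).
Neither cold = 1 nor cold = 0 works.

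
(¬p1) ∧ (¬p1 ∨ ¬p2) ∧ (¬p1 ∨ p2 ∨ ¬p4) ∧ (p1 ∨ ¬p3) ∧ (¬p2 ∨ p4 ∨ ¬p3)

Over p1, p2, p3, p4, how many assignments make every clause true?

There are 2^4 = 16 truth assignments over (p1, p2, p3, p4).
Split on p4. With p4 = True, the clauses containing p4 are satisfied and ¬p4 drops from the rest; 2 of the 2^3 = 8 assignments to the other variables satisfy what remains.
With p4 = False, by the same count on the reduced clause set, 2 assignments work.
(One model: p1=F, p2=F, p3=F, p4=F.)
Total: 2 + 2 = 4.

4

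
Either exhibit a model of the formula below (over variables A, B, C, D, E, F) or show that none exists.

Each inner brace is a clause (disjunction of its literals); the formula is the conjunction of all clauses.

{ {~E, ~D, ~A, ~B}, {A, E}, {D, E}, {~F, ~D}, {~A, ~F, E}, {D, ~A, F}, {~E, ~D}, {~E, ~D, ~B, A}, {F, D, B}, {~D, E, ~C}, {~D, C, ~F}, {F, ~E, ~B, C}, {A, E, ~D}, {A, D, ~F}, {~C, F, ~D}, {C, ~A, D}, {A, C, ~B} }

Case A = 0:
The clause (E) is unit, so E = 1.
The clause (~D) is unit, so D = 0.
The clause (~F) is unit, so F = 0.
The clause (B) is unit, so B = 1.
The clause (C) is unit, so C = 1.
All clauses are satisfied.

A=0; B=1; C=1; D=0; E=1; F=0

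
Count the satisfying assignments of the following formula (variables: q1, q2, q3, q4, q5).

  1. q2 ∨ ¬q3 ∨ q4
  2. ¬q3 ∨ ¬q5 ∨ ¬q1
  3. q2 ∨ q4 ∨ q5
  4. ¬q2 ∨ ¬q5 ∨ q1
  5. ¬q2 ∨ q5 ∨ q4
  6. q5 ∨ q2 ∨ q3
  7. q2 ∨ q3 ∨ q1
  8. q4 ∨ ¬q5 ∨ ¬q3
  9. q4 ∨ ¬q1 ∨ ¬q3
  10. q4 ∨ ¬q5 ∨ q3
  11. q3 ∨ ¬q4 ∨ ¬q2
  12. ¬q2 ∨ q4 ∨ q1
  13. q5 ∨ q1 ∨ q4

6

There are 2^5 = 32 truth assignments over (q1, q2, q3, q4, q5).
Split on q3. With q3 = True, the clauses containing q3 are satisfied and ¬q3 drops from the rest; 5 of the 2^4 = 16 assignments to the other variables satisfy what remains.
With q3 = False, by the same count on the reduced clause set, 1 assignment works.
(One model: q1=F, q2=F, q3=T, q4=T, q5=F.)
Total: 5 + 1 = 6.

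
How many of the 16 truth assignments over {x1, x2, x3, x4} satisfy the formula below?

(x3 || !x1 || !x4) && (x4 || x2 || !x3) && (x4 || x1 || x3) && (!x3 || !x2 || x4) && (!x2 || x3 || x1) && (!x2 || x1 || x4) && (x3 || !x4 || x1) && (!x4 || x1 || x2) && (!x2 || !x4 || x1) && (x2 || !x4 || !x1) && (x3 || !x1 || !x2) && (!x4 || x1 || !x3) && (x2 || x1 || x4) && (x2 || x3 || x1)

There are 2^4 = 16 truth assignments over (x1, x2, x3, x4).
Check each against the 14 clauses (columns in the order x1, x2, x3, x4):
  F F F F  ✗ fails (x4 || x1 || x3)
  F F F T  ✗ fails (x3 || !x4 || x1)
  F F T F  ✗ fails (x4 || x2 || !x3)
  F F T T  ✗ fails (!x4 || x1 || x2)
  F T F F  ✗ fails (x4 || x1 || x3)
  F T F T  ✗ fails (!x2 || x3 || x1)
  F T T F  ✗ fails (!x3 || !x2 || x4)
  F T T T  ✗ fails (!x2 || !x4 || x1)
  T F F F  ✓ satisfies all
  T F F T  ✗ fails (x3 || !x1 || !x4)
  T F T F  ✗ fails (x4 || x2 || !x3)
  T F T T  ✗ fails (x2 || !x4 || !x1)
  T T F F  ✗ fails (x3 || !x1 || !x2)
  T T F T  ✗ fails (x3 || !x1 || !x4)
  T T T F  ✗ fails (!x3 || !x2 || x4)
  T T T T  ✓ satisfies all
2 of the 16 rows are models.

2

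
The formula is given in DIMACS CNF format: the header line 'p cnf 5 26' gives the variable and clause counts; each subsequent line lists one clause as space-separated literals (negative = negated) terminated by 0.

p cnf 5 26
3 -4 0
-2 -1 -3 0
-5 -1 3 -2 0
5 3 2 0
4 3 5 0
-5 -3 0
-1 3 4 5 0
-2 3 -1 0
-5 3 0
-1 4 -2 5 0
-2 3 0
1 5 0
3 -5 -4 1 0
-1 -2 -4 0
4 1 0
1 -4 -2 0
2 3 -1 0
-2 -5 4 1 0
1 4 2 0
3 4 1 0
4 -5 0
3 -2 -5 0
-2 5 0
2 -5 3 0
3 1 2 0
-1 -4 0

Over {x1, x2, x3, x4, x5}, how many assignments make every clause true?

1

There are 2^5 = 32 truth assignments over (x1, x2, x3, x4, x5).
Split on x5. With x5 = True, the clauses containing x5 are satisfied and ¬x5 drops from the rest; 0 of the 2^4 = 16 assignments to the other variables satisfy what remains.
With x5 = False, by the same count on the reduced clause set, 1 assignment works.
(One model: x1=T, x2=F, x3=T, x4=F, x5=F.)
Total: 0 + 1 = 1.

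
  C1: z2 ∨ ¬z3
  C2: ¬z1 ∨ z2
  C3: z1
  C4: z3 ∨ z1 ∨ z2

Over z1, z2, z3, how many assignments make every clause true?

There are 2^3 = 8 truth assignments over (z1, z2, z3).
Check each against the 4 clauses (columns in the order z1, z2, z3):
  F F F  ✗ fails (z1)
  F F T  ✗ fails (z2 ∨ ¬z3)
  F T F  ✗ fails (z1)
  F T T  ✗ fails (z1)
  T F F  ✗ fails (¬z1 ∨ z2)
  T F T  ✗ fails (z2 ∨ ¬z3)
  T T F  ✓ satisfies all
  T T T  ✓ satisfies all
2 of the 8 rows are models.

2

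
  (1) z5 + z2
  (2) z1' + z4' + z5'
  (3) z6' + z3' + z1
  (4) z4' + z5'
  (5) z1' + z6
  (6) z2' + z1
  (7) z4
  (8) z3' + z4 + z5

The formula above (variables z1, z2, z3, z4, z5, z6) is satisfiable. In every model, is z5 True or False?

Suppose z5 = 1.
(z4') alone gives z4 = 0.
That conflicts with the unit clause (z4).
So every satisfying assignment has z5 = False.

False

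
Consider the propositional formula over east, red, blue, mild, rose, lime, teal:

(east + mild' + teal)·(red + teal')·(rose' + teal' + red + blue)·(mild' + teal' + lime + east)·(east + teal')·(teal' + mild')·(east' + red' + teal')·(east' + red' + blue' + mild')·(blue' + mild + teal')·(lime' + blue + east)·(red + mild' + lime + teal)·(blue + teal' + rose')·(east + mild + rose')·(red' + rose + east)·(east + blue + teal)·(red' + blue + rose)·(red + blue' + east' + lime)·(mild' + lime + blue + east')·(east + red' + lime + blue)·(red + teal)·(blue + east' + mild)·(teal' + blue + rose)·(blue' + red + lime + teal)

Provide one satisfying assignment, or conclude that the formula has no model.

Suppose red = 1.
Suppose east = 1.
Unit clause (teal') forces teal = 0.
Suppose blue = 0.
Unit clause (rose) forces rose = 1.
Unit clause (mild) forces mild = 1.
Unit clause (lime) forces lime = 1.
All clauses are satisfied.

east: 1,  red: 1,  blue: 0,  mild: 1,  rose: 1,  lime: 1,  teal: 0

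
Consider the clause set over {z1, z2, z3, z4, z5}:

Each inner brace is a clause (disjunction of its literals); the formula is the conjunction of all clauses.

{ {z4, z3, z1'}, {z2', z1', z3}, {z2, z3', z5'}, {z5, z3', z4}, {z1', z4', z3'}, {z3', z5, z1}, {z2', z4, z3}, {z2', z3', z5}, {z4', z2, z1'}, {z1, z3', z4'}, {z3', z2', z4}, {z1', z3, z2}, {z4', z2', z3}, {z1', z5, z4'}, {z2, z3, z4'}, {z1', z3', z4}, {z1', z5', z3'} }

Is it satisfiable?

Satisfiable

Suppose z4 = 0.
Suppose z3 = 0.
From the singleton clause (z1'), z1 = 0.
From the singleton clause (z2'), z2 = 0.
No clause remains; z5 is free.
A satisfying assignment: z1: 0,  z2: 0,  z3: 0,  z4: 0,  z5: 0.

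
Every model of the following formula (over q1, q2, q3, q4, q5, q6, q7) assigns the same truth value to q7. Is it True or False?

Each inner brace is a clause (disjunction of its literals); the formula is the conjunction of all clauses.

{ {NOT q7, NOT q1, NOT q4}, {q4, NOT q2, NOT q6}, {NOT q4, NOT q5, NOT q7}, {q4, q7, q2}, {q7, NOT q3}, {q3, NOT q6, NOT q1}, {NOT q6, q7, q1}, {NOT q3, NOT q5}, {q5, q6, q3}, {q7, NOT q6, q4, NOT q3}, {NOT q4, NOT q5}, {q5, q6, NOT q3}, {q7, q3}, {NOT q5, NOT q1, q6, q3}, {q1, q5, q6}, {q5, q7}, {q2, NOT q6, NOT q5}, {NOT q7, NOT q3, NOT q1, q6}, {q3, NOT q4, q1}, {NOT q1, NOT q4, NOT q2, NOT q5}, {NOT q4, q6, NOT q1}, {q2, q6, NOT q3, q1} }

True

Suppose q7 = false.
(NOT q3) alone gives q3 = false.
That conflicts with the unit clause (q3).
So every satisfying assignment has q7 = True.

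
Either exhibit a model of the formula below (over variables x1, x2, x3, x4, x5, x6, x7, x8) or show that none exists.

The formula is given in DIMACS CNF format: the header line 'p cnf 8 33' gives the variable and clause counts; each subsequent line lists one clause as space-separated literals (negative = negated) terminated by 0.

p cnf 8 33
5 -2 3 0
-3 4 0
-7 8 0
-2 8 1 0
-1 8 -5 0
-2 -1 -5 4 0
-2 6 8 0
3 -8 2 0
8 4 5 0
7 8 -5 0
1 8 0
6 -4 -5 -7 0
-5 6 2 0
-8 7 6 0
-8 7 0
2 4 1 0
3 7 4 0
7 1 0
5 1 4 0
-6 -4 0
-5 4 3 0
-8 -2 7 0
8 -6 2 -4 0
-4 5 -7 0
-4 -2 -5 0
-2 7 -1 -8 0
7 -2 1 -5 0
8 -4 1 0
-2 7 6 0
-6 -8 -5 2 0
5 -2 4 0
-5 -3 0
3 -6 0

Try x3 = False.
Unit clause (¬x6) forces x6 = False.
Try x5 = False.
Unit clause (¬x2) forces x2 = False.
Unit clause (¬x8) forces x8 = False.
Unit clause (¬x7) forces x7 = False.
Unit clause (x4) forces x4 = True.
Unit clause (x1) forces x1 = True.
Every clause now holds.

x1=True; x2=False; x3=False; x4=True; x5=False; x6=False; x7=False; x8=False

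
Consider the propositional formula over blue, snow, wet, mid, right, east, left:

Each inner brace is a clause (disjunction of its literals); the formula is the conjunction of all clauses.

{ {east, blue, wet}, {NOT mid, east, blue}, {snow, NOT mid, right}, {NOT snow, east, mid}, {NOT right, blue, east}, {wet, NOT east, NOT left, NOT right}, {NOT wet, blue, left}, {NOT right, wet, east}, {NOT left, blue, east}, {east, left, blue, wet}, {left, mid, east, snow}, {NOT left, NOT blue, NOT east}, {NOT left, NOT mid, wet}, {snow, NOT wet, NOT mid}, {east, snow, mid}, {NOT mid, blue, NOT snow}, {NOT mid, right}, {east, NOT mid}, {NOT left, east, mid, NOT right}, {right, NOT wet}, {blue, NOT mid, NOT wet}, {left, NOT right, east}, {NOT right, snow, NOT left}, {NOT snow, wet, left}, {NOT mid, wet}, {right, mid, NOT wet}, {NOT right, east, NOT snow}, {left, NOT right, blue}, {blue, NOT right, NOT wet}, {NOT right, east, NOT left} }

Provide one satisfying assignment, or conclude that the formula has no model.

blue: true; snow: false; wet: true; mid: false; right: true; east: true; left: false

Case mid = false:
Case snow = false:
The clause (east) is unit, so east = true.
Case left = false:
Case wet = true:
The clause (blue) is unit, so blue = true.
The clause (right) is unit, so right = true.
This assignment satisfies each clause.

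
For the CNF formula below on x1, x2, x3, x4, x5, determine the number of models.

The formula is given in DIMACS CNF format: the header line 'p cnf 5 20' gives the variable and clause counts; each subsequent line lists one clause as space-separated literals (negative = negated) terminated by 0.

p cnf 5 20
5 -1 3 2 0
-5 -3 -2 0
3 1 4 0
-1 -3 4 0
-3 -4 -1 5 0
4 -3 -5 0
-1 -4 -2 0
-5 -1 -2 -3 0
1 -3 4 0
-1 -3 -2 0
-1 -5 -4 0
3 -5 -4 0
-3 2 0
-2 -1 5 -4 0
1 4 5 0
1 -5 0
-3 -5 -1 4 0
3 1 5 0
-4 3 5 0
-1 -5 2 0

3

There are 2^5 = 32 truth assignments over (x1, x2, x3, x4, x5).
Split on x2. With x2 = True, the clauses containing x2 are satisfied and ¬x2 drops from the rest; 3 of the 2^4 = 16 assignments to the other variables satisfy what remains.
With x2 = False, by the same count on the reduced clause set, 0 assignments work.
(One model: x1=F, x2=T, x3=T, x4=T, x5=F.)
Total: 3 + 0 = 3.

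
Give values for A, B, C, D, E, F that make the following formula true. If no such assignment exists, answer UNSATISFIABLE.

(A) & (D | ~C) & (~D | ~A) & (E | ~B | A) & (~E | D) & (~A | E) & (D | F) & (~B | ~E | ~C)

UNSATISFIABLE

Unit clause (A) forces A = 1.
Unit clause (~D) forces D = 0.
Unit clause (~C) forces C = 0.
Unit clause (~E) forces E = 0.
But (E) is also a unit clause — contradiction.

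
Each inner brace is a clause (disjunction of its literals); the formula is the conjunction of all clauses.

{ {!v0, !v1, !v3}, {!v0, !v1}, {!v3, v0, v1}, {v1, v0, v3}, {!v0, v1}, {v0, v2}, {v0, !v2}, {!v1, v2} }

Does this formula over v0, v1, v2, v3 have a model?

Suppose v0 = false.
(v2) alone gives v2 = true.
But (!v2) is also a unit clause — contradiction.
So v0 must be the other value — set v0 = true.
(!v1) alone gives v1 = false.
But (v1) is also a unit clause — contradiction.
Both values of v0 lead to a conflict.
No assignment satisfies every clause.

No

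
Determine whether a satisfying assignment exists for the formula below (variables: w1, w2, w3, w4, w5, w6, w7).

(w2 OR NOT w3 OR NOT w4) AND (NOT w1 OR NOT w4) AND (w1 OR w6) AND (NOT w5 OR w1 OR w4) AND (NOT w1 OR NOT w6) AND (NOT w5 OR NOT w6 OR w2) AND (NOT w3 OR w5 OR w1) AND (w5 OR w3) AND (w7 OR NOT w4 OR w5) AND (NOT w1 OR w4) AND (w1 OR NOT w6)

Case w1 = false:
The clause (w6) is unit, so w6 = true.
But (NOT w6) is also a unit clause — contradiction.
Backtrack on w1: now try w1 = true.
The clause (NOT w4) is unit, so w4 = false.
But (w4) is also a unit clause — contradiction.
Neither w1 = true nor w1 = false works.
No assignment satisfies every clause.

No, unsatisfiable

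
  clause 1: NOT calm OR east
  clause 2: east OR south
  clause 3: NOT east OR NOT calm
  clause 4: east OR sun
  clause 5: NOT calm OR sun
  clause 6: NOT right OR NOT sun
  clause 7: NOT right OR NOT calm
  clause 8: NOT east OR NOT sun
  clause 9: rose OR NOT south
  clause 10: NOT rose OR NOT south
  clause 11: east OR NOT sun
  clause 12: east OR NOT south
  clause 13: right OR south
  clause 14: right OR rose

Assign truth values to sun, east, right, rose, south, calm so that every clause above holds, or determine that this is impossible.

Try calm = false.
Try east = true.
From the singleton clause (NOT sun), sun = false.
Try rose = true.
From the singleton clause (NOT south), south = false.
From the singleton clause (right), right = true.
All clauses are satisfied.

sun ↦ false, east ↦ true, right ↦ true, rose ↦ true, south ↦ false, calm ↦ false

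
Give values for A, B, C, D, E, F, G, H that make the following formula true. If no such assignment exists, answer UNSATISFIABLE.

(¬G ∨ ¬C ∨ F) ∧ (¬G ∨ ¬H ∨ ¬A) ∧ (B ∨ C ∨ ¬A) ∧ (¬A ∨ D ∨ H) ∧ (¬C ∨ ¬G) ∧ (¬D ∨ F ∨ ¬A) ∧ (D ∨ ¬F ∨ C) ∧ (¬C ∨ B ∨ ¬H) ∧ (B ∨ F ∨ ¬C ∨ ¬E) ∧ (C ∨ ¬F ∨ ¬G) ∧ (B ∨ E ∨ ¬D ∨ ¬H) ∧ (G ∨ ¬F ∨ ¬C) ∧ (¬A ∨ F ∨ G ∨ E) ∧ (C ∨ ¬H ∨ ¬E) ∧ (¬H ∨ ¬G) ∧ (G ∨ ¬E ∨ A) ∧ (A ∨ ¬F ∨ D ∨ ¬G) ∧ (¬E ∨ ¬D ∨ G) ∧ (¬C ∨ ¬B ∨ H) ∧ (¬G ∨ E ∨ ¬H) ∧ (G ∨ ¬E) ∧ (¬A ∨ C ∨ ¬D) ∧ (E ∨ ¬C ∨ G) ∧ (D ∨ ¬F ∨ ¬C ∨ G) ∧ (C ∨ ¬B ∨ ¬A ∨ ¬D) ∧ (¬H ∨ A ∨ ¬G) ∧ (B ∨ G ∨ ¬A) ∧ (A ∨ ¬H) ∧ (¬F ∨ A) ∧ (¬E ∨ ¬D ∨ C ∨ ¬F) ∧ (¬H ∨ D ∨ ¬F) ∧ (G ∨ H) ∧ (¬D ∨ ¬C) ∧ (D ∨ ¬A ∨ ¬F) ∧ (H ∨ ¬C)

A=False,  B=True,  C=False,  D=False,  E=True,  F=False,  G=True,  H=False

Try C = False.
Try B = True.
Try D = False.
The clause (¬F) is unit, so F = False.
Try A = False.
The clause (¬H) is unit, so H = False.
The clause (G) is unit, so G = True.
All clauses hold; E can take either value.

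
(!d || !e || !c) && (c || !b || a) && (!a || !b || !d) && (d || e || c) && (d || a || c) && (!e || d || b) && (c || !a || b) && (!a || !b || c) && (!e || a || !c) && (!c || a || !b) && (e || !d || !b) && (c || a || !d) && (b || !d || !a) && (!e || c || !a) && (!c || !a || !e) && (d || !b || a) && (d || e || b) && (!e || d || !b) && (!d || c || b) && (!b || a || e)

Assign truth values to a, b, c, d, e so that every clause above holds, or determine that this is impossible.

a: true; b: true; c: true; d: false; e: false

Case d = false:
Case e = false:
The clause (c) is unit, so c = true.
The clause (b) is unit, so b = true.
The clause (a) is unit, so a = true.
This assignment satisfies each clause.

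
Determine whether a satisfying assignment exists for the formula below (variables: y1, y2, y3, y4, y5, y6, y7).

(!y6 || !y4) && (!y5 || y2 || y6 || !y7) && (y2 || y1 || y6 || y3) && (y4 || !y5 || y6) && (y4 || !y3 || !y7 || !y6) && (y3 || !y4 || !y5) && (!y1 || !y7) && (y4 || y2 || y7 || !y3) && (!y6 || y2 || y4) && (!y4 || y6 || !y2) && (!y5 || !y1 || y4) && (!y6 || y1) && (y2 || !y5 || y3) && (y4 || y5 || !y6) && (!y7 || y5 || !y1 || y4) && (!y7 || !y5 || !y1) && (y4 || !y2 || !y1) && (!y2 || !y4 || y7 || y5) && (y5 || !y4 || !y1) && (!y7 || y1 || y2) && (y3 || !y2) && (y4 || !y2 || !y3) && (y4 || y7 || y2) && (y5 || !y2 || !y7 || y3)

Branch on y6: set y6 = false.
Branch on y4: set y4 = true.
Unit clause (!y2) forces y2 = false.
Branch on y5: set y5 = true.
Unit clause (!y7) forces y7 = false.
Unit clause (y3) forces y3 = true.
All clauses hold; y1 can take either value.
A satisfying assignment: y1: true, y2: false, y3: true, y4: true, y5: true, y6: false, y7: false.

Yes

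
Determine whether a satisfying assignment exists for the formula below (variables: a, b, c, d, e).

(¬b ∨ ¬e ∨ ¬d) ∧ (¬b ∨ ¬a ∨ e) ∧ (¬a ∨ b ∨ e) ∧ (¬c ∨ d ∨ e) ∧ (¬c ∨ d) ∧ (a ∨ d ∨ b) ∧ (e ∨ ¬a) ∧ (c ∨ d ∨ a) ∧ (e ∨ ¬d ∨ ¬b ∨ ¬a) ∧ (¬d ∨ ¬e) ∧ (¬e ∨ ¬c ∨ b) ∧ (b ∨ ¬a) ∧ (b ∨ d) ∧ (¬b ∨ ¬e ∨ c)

Yes, satisfiable

Suppose c = True.
The clause (d) is unit, so d = True.
The clause (¬e) is unit, so e = False.
The clause (¬a) is unit, so a = False.
No clause remains; b is free.
A satisfying assignment: a ↦ False; b ↦ False; c ↦ True; d ↦ True; e ↦ False.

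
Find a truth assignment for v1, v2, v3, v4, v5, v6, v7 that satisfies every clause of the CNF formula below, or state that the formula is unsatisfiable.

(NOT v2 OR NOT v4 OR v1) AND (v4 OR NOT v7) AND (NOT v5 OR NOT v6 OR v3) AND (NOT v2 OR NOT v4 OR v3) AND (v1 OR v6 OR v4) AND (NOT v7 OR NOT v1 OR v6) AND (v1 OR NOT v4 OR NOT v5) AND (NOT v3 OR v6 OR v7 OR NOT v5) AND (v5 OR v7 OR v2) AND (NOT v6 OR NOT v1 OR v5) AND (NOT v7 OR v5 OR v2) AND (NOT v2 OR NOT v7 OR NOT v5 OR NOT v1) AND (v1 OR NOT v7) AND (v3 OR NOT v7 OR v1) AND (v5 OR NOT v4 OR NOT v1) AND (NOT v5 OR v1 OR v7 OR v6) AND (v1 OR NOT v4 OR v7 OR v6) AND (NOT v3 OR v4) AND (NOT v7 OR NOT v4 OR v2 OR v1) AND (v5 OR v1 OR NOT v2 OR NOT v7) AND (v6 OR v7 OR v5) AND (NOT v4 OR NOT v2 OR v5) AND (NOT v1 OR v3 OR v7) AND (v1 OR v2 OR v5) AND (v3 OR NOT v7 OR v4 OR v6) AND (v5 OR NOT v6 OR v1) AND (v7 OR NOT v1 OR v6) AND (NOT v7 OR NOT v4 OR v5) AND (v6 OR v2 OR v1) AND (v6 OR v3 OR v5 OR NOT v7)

Try v4 = true.
Try v2 = true.
The clause (v1) is unit, so v1 = true.
The clause (v3) is unit, so v3 = true.
The clause (v5) is unit, so v5 = true.
The clause (NOT v7) is unit, so v7 = false.
The clause (v6) is unit, so v6 = true.
This assignment satisfies each clause.

v1=true, v2=true, v3=true, v4=true, v5=true, v6=true, v7=false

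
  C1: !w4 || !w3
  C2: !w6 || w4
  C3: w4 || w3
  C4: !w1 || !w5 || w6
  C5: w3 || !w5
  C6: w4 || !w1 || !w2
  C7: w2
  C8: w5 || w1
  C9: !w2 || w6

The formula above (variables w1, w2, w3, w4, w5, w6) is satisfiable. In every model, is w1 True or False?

Suppose w1 = false.
From the singleton clause (w2), w2 = true.
From the singleton clause (w5), w5 = true.
From the singleton clause (w3), w3 = true.
From the singleton clause (!w4), w4 = false.
From the singleton clause (!w6), w6 = false.
That conflicts with the unit clause (w6).
So every satisfying assignment has w1 = True.

True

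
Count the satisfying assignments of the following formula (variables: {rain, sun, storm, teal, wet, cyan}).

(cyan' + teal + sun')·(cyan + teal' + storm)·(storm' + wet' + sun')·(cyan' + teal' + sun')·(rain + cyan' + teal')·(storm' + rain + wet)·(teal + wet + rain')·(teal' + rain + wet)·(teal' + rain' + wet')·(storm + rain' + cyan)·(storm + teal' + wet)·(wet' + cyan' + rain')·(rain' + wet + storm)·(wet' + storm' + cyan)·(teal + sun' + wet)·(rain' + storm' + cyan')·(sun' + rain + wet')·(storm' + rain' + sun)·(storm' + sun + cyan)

There are 2^6 = 64 truth assignments over (rain, sun, storm, teal, wet, cyan).
Split on teal. With teal = 1, the clauses containing teal are satisfied and teal' drops from the rest; 1 of the 2^5 = 32 assignments to the other variables satisfy what remains.
With teal = 0, by the same count on the reduced clause set, 5 assignments work.
Total: 1 + 5 = 6.

6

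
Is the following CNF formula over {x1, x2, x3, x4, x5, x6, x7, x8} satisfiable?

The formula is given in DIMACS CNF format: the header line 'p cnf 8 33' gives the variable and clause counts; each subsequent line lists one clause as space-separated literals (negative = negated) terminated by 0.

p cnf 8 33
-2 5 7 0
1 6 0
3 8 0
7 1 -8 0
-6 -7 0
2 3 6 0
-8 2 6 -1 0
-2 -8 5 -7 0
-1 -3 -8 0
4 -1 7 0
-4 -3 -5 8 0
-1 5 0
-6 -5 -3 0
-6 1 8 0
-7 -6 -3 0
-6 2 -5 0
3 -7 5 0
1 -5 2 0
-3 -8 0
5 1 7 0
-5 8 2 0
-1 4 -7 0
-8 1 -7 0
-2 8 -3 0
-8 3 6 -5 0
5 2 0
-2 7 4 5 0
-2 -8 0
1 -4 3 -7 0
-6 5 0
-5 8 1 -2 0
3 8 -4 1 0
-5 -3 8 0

No

Try x1 = True.
Unit clause (x5) forces x5 = True.
Try x3 = True.
Unit clause (¬x8) forces x8 = False.
But (x8) is also a unit clause — contradiction.
So x3 must be the other value — set x3 = False.
Unit clause (x8) forces x8 = True.
Unit clause (x6) forces x6 = True.
Unit clause (¬x7) forces x7 = False.
Unit clause (x4) forces x4 = True.
Unit clause (x2) forces x2 = True.
But (¬x2) is also a unit clause — contradiction.
Neither x3 = True nor x3 = False works.
So x1 must be the other value — set x1 = False.
Unit clause (x6) forces x6 = True.
Unit clause (¬x7) forces x7 = False.
Unit clause (¬x8) forces x8 = False.
But (x8) is also a unit clause — contradiction.
Neither x1 = True nor x1 = False works.
No assignment satisfies every clause.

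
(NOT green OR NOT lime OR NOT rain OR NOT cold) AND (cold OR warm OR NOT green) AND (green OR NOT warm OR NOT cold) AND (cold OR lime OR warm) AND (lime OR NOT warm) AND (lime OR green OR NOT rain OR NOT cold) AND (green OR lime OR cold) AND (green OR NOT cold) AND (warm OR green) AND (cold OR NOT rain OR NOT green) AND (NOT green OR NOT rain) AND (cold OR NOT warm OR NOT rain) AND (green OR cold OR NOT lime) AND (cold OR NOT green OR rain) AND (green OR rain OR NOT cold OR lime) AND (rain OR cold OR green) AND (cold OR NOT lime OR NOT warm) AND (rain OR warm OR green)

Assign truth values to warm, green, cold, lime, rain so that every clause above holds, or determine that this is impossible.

warm ↦ true; green ↦ true; cold ↦ true; lime ↦ true; rain ↦ false

Case lime = true:
Case green = true:
Unit clause (NOT rain) forces rain = false.
Unit clause (cold) forces cold = true.
Every clause is now satisfied; warm is unconstrained.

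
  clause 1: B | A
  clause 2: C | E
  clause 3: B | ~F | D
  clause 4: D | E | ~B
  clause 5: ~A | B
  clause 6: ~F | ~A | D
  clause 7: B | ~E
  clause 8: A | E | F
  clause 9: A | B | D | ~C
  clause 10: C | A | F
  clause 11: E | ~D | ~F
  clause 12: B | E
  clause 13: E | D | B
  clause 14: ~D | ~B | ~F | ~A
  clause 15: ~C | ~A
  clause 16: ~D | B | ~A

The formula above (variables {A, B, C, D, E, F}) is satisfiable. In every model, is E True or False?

True

Suppose E = 0.
(C) alone gives C = 1.
(B) alone gives B = 1.
(D) alone gives D = 1.
(~F) alone gives F = 0.
(A) alone gives A = 1.
Now (~A) is unsatisfied and unit — conflict.
So every satisfying assignment has E = True.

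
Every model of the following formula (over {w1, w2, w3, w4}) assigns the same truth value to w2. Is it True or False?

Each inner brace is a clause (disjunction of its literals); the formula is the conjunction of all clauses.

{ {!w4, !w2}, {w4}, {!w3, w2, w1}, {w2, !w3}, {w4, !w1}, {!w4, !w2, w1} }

Suppose w2 = true.
From the singleton clause (!w4), w4 = false.
Now (w4) is unsatisfied and unit — conflict.
So every satisfying assignment has w2 = False.

False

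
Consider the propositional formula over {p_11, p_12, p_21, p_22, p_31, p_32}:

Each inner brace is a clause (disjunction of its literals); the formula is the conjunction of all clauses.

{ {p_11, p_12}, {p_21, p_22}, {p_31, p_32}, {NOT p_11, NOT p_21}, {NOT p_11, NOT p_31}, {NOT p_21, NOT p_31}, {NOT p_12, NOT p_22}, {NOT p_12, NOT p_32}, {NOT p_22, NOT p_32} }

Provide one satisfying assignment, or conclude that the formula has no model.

Branch on p_11: set p_11 = true.
Unit clause (NOT p_21) forces p_21 = false.
Unit clause (p_22) forces p_22 = true.
Unit clause (NOT p_31) forces p_31 = false.
Unit clause (p_32) forces p_32 = true.
That conflicts with the unit clause (NOT p_32).
Undo p_11 and try p_11 = false.
Unit clause (p_12) forces p_12 = true.
Unit clause (NOT p_22) forces p_22 = false.
Unit clause (p_21) forces p_21 = true.
Unit clause (NOT p_31) forces p_31 = false.
Unit clause (p_32) forces p_32 = true.
That conflicts with the unit clause (NOT p_32).
Both values of p_11 lead to a conflict.

UNSATISFIABLE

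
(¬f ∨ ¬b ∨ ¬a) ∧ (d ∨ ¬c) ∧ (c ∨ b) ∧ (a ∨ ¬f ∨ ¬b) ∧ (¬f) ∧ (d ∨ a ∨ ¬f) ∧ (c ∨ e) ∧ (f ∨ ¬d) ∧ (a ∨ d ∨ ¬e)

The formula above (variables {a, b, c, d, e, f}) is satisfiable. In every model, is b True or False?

Suppose b = False.
From the singleton clause (c), c = True.
From the singleton clause (d), d = True.
From the singleton clause (¬f), f = False.
But (f) is also a unit clause — contradiction.
So every satisfying assignment has b = True.

True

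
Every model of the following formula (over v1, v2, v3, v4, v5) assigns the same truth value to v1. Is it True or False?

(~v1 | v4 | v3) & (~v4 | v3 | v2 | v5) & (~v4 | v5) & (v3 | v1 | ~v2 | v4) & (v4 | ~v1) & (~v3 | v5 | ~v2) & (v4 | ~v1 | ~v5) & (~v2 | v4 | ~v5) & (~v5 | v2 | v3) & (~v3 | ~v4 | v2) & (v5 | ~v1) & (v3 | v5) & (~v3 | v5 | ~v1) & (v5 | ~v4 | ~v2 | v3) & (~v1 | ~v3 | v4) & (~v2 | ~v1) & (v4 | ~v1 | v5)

False

Suppose v1 = 1.
Unit clause (v4) forces v4 = 1.
Unit clause (v5) forces v5 = 1.
Unit clause (~v2) forces v2 = 0.
Unit clause (v3) forces v3 = 1.
But (~v3) is also a unit clause — contradiction.
So every satisfying assignment has v1 = False.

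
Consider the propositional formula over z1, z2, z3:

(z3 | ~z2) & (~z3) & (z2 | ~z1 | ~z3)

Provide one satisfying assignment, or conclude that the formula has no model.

(~z3) alone gives z3 = 0.
(~z2) alone gives z2 = 0.
No clause remains; z1 is free.

z1=1,  z2=0,  z3=0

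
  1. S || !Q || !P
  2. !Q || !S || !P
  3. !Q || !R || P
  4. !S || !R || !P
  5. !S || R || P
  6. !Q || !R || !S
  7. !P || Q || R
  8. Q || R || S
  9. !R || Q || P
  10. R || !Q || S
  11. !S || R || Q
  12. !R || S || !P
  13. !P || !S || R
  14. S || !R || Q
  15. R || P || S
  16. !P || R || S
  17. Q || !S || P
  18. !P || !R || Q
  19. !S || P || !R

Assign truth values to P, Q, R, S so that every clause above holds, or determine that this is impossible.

UNSATISFIABLE

Suppose S = true.
Suppose Q = false.
The clause (R) is unit, so R = true.
The clause (!P) is unit, so P = false.
Now (P) is unsatisfied and unit — conflict.
That branch fails; take Q = true instead.
The clause (!P) is unit, so P = false.
The clause (!R) is unit, so R = false.
Now (R) is unsatisfied and unit — conflict.
Either choice for Q ends in contradiction.
That branch fails; take S = false instead.
Suppose Q = false.
The clause (R) is unit, so R = true.
Now (!R) is unsatisfied and unit — conflict.
That branch fails; take Q = true instead.
The clause (!P) is unit, so P = false.
The clause (!R) is unit, so R = false.
Now (R) is unsatisfied and unit — conflict.
Either choice for Q ends in contradiction.
Either choice for S ends in contradiction.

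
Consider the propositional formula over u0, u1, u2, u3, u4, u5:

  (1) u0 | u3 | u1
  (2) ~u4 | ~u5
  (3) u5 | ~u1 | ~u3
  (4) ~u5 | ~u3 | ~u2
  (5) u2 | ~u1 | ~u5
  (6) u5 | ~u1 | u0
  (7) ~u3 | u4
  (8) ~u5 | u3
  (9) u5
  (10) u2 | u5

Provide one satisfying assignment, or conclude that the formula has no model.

From the singleton clause (u5), u5 = 1.
From the singleton clause (~u4), u4 = 0.
From the singleton clause (~u3), u3 = 0.
Now (u3) is unsatisfied and unit — conflict.

UNSATISFIABLE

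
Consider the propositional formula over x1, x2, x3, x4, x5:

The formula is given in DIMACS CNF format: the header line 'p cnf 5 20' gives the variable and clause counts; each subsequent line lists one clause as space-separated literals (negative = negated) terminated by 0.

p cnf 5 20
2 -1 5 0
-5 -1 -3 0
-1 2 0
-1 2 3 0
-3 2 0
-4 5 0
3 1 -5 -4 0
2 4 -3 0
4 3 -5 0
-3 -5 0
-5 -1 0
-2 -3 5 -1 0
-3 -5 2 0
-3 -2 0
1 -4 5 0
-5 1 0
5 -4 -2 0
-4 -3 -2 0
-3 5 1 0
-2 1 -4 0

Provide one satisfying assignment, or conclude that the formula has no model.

Try x1 = False.
Unit clause (¬x5) forces x5 = False.
Unit clause (¬x4) forces x4 = False.
Unit clause (¬x3) forces x3 = False.
All clauses hold; x2 can take either value.

x1=False; x2=True; x3=False; x4=False; x5=False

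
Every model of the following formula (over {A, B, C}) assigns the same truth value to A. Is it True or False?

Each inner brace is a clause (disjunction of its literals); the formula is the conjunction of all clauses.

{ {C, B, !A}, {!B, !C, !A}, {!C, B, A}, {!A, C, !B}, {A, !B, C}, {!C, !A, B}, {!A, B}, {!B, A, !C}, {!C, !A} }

False

Suppose A = true.
(B) alone gives B = true.
(!C) alone gives C = false.
That conflicts with the unit clause (C).
So every satisfying assignment has A = False.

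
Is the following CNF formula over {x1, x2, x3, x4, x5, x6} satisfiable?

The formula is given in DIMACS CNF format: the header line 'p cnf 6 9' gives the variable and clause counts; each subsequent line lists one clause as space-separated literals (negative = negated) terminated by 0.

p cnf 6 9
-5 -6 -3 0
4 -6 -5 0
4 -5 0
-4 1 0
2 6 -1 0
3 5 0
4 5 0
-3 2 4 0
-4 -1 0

Unsatisfiable

Branch on x4: set x4 = True.
From the singleton clause (x1), x1 = True.
Now (¬x1) is unsatisfied and unit — conflict.
So x4 must be the other value — set x4 = False.
From the singleton clause (¬x5), x5 = False.
Now (x5) is unsatisfied and unit — conflict.
Neither x4 = True nor x4 = False works.
No assignment satisfies every clause.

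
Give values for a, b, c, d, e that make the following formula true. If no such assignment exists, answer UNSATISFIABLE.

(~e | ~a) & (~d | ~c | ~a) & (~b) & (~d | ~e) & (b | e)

a: 0; b: 0; c: 0; d: 0; e: 1

Unit clause (~b) forces b = 0.
Unit clause (e) forces e = 1.
Unit clause (~a) forces a = 0.
Unit clause (~d) forces d = 0.
No clause remains; c is free.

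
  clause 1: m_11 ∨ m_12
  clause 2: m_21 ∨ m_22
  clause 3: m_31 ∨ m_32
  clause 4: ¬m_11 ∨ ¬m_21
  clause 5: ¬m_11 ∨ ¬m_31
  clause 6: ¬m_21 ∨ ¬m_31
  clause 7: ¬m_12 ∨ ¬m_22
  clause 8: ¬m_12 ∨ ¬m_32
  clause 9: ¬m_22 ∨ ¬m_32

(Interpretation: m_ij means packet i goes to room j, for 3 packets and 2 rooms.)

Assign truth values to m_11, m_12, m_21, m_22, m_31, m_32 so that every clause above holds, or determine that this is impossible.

UNSATISFIABLE

Try m_11 = True.
The clause (¬m_21) is unit, so m_21 = False.
The clause (m_22) is unit, so m_22 = True.
The clause (¬m_31) is unit, so m_31 = False.
The clause (m_32) is unit, so m_32 = True.
That conflicts with the unit clause (¬m_32).
Undo m_11 and try m_11 = False.
The clause (m_12) is unit, so m_12 = True.
The clause (¬m_22) is unit, so m_22 = False.
The clause (m_21) is unit, so m_21 = True.
The clause (¬m_31) is unit, so m_31 = False.
The clause (m_32) is unit, so m_32 = True.
That conflicts with the unit clause (¬m_32).
Either choice for m_11 ends in contradiction.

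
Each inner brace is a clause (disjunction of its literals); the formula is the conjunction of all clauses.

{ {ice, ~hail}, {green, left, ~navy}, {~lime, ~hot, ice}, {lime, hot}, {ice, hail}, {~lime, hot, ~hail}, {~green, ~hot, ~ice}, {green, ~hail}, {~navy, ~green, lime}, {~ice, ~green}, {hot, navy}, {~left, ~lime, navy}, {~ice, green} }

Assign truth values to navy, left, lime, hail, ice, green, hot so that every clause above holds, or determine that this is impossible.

Branch on ice: set ice = 1.
The clause (~green) is unit, so green = 0.
But (green) is also a unit clause — contradiction.
That branch fails; take ice = 0 instead.
The clause (~hail) is unit, so hail = 0.
But (hail) is also a unit clause — contradiction.
Both values of ice lead to a conflict.

UNSATISFIABLE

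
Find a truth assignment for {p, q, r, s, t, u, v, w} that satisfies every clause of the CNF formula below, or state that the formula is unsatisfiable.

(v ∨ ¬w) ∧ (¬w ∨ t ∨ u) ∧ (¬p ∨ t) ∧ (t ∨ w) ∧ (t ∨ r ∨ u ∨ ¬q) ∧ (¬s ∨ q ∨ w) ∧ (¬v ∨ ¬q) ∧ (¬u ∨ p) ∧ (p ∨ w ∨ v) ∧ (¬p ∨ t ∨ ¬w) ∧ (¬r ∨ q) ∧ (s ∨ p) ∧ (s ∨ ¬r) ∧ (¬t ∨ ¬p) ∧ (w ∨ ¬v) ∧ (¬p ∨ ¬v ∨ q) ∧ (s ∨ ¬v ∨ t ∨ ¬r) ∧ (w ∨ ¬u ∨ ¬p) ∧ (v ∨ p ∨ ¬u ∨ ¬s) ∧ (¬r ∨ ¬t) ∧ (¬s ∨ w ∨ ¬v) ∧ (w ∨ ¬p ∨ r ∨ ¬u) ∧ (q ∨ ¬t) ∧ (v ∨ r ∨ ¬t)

Case v = True:
From the singleton clause (¬q), q = False.
From the singleton clause (¬r), r = False.
From the singleton clause (w), w = True.
From the singleton clause (¬p), p = False.
From the singleton clause (¬u), u = False.
From the singleton clause (t), t = True.
That conflicts with the unit clause (¬t).
That branch fails; take v = False instead.
From the singleton clause (¬w), w = False.
From the singleton clause (t), t = True.
From the singleton clause (p), p = True.
That conflicts with the unit clause (¬p).
Neither v = True nor v = False works.

UNSATISFIABLE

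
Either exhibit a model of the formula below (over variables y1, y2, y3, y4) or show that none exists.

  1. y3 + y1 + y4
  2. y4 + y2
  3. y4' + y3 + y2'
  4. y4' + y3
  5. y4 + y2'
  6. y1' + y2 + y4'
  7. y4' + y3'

Branch on y4: set y4 = 1.
From the singleton clause (y3), y3 = 1.
But (y3') is also a unit clause — contradiction.
So y4 must be the other value — set y4 = 0.
From the singleton clause (y2), y2 = 1.
But (y2') is also a unit clause — contradiction.
Neither y4 = 1 nor y4 = 0 works.

UNSATISFIABLE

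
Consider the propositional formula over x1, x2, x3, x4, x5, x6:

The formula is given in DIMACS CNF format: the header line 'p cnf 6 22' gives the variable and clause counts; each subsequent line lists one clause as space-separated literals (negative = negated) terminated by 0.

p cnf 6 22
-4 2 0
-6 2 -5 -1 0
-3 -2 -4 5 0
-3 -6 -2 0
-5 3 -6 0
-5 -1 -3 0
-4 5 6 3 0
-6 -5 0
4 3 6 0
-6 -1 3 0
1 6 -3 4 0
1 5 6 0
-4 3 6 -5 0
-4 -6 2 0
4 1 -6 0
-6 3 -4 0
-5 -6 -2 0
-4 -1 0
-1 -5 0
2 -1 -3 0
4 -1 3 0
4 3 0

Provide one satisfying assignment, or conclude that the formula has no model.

x1=True, x2=True, x3=True, x4=False, x5=False, x6=False

Try x4 = False.
(x3) alone gives x3 = True.
Try x6 = False.
(x1) alone gives x1 = True.
(¬x5) alone gives x5 = False.
(x2) alone gives x2 = True.
Every clause now holds.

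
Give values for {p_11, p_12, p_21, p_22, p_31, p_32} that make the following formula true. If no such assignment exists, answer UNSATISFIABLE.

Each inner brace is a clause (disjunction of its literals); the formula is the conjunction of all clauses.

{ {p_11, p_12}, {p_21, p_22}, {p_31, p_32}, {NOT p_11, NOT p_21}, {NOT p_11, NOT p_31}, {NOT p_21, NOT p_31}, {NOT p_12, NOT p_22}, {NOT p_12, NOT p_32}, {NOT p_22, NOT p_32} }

UNSATISFIABLE

Suppose p_11 = true.
(NOT p_21) alone gives p_21 = false.
(p_22) alone gives p_22 = true.
(NOT p_31) alone gives p_31 = false.
(p_32) alone gives p_32 = true.
Now (NOT p_32) is unsatisfied and unit — conflict.
So p_11 must be the other value — set p_11 = false.
(p_12) alone gives p_12 = true.
(NOT p_22) alone gives p_22 = false.
(p_21) alone gives p_21 = true.
(NOT p_31) alone gives p_31 = false.
(p_32) alone gives p_32 = true.
Now (NOT p_32) is unsatisfied and unit — conflict.
Both values of p_11 lead to a conflict.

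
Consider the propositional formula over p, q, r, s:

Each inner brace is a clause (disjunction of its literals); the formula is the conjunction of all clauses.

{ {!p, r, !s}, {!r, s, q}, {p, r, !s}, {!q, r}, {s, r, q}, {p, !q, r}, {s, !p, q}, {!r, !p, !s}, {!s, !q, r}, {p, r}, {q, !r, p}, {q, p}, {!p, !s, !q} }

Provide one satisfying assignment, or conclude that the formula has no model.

Branch on q: set q = true.
From the singleton clause (r), r = true.
Branch on p: set p = false.
No clause remains; s is free.

p=false, q=true, r=true, s=true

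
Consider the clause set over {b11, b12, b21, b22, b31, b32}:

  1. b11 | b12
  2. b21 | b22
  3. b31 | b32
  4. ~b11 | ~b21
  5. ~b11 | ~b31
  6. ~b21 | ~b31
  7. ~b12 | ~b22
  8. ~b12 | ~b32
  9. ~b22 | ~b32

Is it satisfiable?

No

Branch on b11: set b11 = 1.
(~b21) alone gives b21 = 0.
(b22) alone gives b22 = 1.
(~b31) alone gives b31 = 0.
(b32) alone gives b32 = 1.
Now (~b32) is unsatisfied and unit — conflict.
So b11 must be the other value — set b11 = 0.
(b12) alone gives b12 = 1.
(~b22) alone gives b22 = 0.
(b21) alone gives b21 = 1.
(~b31) alone gives b31 = 0.
(b32) alone gives b32 = 1.
Now (~b32) is unsatisfied and unit — conflict.
Either choice for b11 ends in contradiction.
No assignment satisfies every clause.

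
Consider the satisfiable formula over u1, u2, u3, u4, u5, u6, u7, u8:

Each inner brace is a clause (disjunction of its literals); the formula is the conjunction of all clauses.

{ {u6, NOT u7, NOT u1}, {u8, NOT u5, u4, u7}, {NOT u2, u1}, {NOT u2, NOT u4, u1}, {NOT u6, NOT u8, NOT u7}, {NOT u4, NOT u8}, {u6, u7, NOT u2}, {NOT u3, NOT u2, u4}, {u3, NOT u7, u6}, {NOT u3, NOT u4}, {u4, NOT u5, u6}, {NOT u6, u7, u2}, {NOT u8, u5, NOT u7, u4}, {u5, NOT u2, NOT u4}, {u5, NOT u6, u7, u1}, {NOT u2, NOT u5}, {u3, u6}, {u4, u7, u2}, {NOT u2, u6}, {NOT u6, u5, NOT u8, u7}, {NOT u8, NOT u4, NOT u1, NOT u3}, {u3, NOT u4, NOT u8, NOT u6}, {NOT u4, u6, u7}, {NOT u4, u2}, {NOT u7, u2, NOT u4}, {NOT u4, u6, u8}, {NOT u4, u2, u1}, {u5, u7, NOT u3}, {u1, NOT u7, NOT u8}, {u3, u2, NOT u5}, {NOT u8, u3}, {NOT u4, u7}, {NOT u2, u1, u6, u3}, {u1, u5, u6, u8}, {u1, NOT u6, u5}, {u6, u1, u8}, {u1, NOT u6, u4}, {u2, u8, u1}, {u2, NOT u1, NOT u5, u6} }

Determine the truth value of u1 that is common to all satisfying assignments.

Suppose u1 = false.
From the singleton clause (NOT u2), u2 = false.
From the singleton clause (NOT u4), u4 = false.
From the singleton clause (u7), u7 = true.
From the singleton clause (NOT u8), u8 = false.
But (u8) is also a unit clause — contradiction.
So every satisfying assignment has u1 = True.

True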